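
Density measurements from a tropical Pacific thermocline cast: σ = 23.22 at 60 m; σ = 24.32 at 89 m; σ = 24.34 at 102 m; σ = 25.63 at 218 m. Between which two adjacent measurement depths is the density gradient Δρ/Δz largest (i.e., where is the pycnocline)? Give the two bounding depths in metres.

Compute the density gradient over each adjacent pair:
  60–89 m: Δρ/Δz = 1.10/29 = 0.038 kg m⁻⁴
  89–102 m: Δρ/Δz = 0.02/13 = 1.5 × 10⁻³ kg m⁻⁴
  102–218 m: Δρ/Δz = 1.29/116 = 0.011 kg m⁻⁴
The largest gradient is in the 60–89 m interval — the pycnocline.

60–89 m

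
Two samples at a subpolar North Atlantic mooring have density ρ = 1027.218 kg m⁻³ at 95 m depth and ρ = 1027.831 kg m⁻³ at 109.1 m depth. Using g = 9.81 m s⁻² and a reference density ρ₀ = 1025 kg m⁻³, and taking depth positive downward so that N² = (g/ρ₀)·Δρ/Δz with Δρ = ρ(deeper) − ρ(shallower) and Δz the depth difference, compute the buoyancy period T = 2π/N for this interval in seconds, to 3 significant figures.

308 s

Δρ = 1027.831 − 1027.218 = 0.613 kg m⁻³ over Δz = 109.1 − 95 = 14.1 m.
N² = (9.81/1025) × (0.613/14.1) = 4.1609 × 10⁻⁴ s⁻².
N = √(4.1609 × 10⁻⁴) = 0.020398 rad s⁻¹, so T = 2π/N = 308.03 s ≈ 308 s.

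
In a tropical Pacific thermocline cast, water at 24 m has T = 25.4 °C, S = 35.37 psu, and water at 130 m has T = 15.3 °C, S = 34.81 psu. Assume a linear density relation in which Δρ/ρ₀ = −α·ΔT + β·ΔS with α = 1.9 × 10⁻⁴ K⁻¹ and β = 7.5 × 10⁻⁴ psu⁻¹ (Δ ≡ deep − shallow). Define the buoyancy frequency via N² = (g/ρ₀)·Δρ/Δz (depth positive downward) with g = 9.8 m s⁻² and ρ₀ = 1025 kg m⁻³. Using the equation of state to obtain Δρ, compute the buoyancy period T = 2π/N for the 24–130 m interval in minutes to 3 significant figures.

ΔT = -10.1 K, ΔS = -0.56 psu (deep − shallow).
Δρ/ρ₀ = −αΔT + βΔS = 1.919 × 10⁻³ − 4.20 × 10⁻⁴ = 1.499 × 10⁻³, so Δρ ≈ 1.536 kg m⁻³.
N² = (g/ρ₀)·Δρ/Δz = g·(Δρ/ρ₀)/Δz = 9.8 × 1.499 × 10⁻³ / 106 = 1.3859 × 10⁻⁴ s⁻².
N = √(1.3859 × 10⁻⁴) = 0.011772 rad s⁻¹ → T = 2π/N = 533.74 s = 8.8957 min ≈ 8.90 min.

8.90 min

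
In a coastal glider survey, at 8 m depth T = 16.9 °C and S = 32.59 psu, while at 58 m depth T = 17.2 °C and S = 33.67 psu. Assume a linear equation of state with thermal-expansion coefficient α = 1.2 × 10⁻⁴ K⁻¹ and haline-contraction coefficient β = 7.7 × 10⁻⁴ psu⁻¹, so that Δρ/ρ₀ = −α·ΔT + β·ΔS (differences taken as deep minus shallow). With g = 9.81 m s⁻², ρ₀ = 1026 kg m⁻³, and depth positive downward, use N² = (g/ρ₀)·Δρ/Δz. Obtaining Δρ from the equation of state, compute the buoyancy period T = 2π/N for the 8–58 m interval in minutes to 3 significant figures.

ΔT = +0.3 K, ΔS = +1.08 psu (deep − shallow).
Δρ/ρ₀ = −αΔT + βΔS = -3.60 × 10⁻⁵ + 8.316 × 10⁻⁴ = 7.956 × 10⁻⁴, so Δρ ≈ 0.8163 kg m⁻³.
N² = (g/ρ₀)·Δρ/Δz = g·(Δρ/ρ₀)/Δz = 9.81 × 7.956 × 10⁻⁴ / 50 = 1.5610 × 10⁻⁴ s⁻².
N = √(1.5610 × 10⁻⁴) = 0.012494 rad s⁻¹ → T = 2π/N = 502.90 s = 8.3817 min ≈ 8.38 min.

8.38 min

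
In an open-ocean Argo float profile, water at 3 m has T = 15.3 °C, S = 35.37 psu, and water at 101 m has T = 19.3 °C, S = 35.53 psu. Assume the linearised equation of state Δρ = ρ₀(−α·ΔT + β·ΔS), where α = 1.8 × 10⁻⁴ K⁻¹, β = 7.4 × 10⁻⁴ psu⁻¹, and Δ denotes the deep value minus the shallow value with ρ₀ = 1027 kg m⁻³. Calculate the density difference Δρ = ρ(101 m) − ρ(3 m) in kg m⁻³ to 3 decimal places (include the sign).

-0.618 kg m⁻³

ΔT = +4.0 K, ΔS = +0.16 psu (deep − shallow).
Δρ/ρ₀ = −(1.8 × 10⁻⁴)(+4.0) + (7.4 × 10⁻⁴)(+0.16) = -6.016 × 10⁻⁴.
Δρ = 1027 × (-6.016 × 10⁻⁴) = -0.618 kg m⁻³.
Negative Δρ: lighter below, statically unstable.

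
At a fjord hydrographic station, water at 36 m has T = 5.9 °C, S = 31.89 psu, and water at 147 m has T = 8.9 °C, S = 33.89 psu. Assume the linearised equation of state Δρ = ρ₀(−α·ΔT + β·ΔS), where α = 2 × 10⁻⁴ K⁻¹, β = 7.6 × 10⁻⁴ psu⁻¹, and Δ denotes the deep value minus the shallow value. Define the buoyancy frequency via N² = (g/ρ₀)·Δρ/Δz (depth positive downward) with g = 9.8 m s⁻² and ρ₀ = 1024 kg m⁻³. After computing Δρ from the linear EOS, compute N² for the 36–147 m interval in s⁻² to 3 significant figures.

8.12 × 10⁻⁵ s⁻²

ΔT = +3.0 K, ΔS = +2.00 psu (deep − shallow).
Δρ/ρ₀ = −αΔT + βΔS = -6.00 × 10⁻⁴ + 1.52 × 10⁻³ = 9.20 × 10⁻⁴, so Δρ ≈ 0.9421 kg m⁻³.
N² = (g/ρ₀)·Δρ/Δz = g·(Δρ/ρ₀)/Δz = 9.8 × 9.20 × 10⁻⁴ / 111 = 8.1225 × 10⁻⁵ s⁻² ≈ 8.12 × 10⁻⁵ s⁻².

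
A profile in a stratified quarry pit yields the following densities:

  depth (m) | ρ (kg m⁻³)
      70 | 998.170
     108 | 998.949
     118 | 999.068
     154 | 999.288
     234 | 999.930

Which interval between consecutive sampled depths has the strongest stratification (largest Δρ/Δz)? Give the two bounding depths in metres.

Compute the density gradient over each adjacent pair:
  70–108 m: Δρ/Δz = 0.779/38 = 0.021 kg m⁻⁴
  108–118 m: Δρ/Δz = 0.119/10 = 0.012 kg m⁻⁴
  118–154 m: Δρ/Δz = 0.220/36 = 6.1 × 10⁻³ kg m⁻⁴
  154–234 m: Δρ/Δz = 0.642/80 = 8.0 × 10⁻³ kg m⁻⁴
The largest gradient is in the 70–108 m interval — the pycnocline.

70–108 m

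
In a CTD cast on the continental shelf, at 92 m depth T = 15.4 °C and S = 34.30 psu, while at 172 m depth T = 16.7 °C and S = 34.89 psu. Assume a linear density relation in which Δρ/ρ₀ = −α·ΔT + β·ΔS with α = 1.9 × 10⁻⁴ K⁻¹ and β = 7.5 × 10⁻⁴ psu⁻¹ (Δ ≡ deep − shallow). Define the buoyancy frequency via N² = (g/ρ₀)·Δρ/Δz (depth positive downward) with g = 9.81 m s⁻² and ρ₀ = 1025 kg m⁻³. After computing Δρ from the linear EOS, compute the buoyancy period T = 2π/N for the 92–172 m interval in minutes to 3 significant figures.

ΔT = +1.3 K, ΔS = +0.59 psu (deep − shallow).
Δρ/ρ₀ = −αΔT + βΔS = -2.47 × 10⁻⁴ + 4.425 × 10⁻⁴ = 1.955 × 10⁻⁴, so Δρ ≈ 0.2004 kg m⁻³.
N² = (g/ρ₀)·Δρ/Δz = g·(Δρ/ρ₀)/Δz = 9.81 × 1.955 × 10⁻⁴ / 80 = 2.3973 × 10⁻⁵ s⁻².
N = √(2.3973 × 10⁻⁵) = 4.8962 × 10⁻³ rad s⁻¹ → T = 2π/N = 1.2833 × 10³ s = 21.388 min ≈ 21.4 min.

21.4 min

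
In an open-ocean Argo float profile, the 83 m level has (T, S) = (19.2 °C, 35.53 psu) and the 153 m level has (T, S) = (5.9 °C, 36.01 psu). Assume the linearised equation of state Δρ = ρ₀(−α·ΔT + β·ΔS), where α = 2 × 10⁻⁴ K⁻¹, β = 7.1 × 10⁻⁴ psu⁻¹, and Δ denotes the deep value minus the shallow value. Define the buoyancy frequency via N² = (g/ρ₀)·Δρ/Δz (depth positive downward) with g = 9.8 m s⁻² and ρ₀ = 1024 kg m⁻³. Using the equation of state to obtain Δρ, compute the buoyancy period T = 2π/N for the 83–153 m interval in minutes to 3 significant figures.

ΔT = -13.3 K, ΔS = +0.48 psu (deep − shallow).
Δρ/ρ₀ = −αΔT + βΔS = 2.66 × 10⁻³ + 3.408 × 10⁻⁴ = 3.0008 × 10⁻³, so Δρ ≈ 3.073 kg m⁻³.
N² = (g/ρ₀)·Δρ/Δz = g·(Δρ/ρ₀)/Δz = 9.8 × 3.0008 × 10⁻³ / 70 = 4.2011 × 10⁻⁴ s⁻².
N = √(4.2011 × 10⁻⁴) = 0.020497 rad s⁻¹ → T = 2π/N = 306.54 s = 5.1090 min ≈ 5.11 min.

5.11 min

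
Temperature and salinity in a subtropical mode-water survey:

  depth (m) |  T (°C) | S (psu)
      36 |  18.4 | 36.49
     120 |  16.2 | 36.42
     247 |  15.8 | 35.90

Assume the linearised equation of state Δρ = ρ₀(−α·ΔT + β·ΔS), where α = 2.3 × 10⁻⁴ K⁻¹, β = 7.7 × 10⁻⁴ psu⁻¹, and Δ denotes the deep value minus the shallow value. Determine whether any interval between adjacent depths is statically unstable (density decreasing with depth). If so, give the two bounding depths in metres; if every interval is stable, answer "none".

120–247 m

Evaluate Δρ/ρ₀ = −αΔT + βΔS across each adjacent pair:
  36–120 m: −αΔT+βΔS = −(2.3 × 10⁻⁴)(-2.2)+(7.7 × 10⁻⁴)(-0.07) = 4.5 × 10⁻⁴ → stable
  120–247 m: −αΔT+βΔS = −(2.3 × 10⁻⁴)(-0.4)+(7.7 × 10⁻⁴)(-0.52) = -3.1 × 10⁻⁴ → UNSTABLE
The 120–247 m interval has Δρ < 0: lighter water underlies denser water.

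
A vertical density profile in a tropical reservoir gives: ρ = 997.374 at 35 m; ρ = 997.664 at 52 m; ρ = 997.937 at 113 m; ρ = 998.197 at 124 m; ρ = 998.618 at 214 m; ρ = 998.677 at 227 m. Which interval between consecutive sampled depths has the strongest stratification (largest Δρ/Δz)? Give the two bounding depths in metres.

113–124 m

Compute the density gradient over each adjacent pair:
  35–52 m: Δρ/Δz = 0.290/17 = 0.017 kg m⁻⁴
  52–113 m: Δρ/Δz = 0.273/61 = 4.5 × 10⁻³ kg m⁻⁴
  113–124 m: Δρ/Δz = 0.260/11 = 0.024 kg m⁻⁴
  124–214 m: Δρ/Δz = 0.421/90 = 4.7 × 10⁻³ kg m⁻⁴
  214–227 m: Δρ/Δz = 0.059/13 = 4.5 × 10⁻³ kg m⁻⁴
The largest gradient is in the 113–124 m interval — the pycnocline.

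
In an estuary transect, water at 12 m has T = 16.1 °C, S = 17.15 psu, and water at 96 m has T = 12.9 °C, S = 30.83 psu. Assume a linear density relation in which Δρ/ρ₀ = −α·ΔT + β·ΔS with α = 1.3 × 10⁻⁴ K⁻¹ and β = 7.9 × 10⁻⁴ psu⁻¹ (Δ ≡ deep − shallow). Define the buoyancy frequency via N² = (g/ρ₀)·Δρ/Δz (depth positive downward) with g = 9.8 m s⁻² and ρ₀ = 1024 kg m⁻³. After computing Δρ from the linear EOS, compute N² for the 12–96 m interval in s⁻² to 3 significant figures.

ΔT = -3.2 K, ΔS = +13.68 psu (deep − shallow).
Δρ/ρ₀ = −αΔT + βΔS = 4.16 × 10⁻⁴ + 0.0108072 = 0.0112232, so Δρ ≈ 11.49 kg m⁻³.
N² = (g/ρ₀)·Δρ/Δz = g·(Δρ/ρ₀)/Δz = 9.8 × 0.0112232 / 84 = 1.3094 × 10⁻³ s⁻² ≈ 1.31 × 10⁻³ s⁻².

1.31 × 10⁻³ s⁻²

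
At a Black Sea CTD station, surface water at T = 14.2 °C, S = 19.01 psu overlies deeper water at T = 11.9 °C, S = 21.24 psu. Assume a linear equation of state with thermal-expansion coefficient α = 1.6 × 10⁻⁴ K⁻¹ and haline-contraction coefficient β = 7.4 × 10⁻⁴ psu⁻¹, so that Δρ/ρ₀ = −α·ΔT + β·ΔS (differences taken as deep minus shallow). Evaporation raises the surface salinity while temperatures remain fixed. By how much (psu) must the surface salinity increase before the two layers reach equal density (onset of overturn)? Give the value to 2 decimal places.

Neutral buoyancy requires −α(T_deep − T_surf) + β(S_deep − S_surf′) = 0.
S_surf′ = S_deep − (α/β)·ΔT = 21.24 − (1.6 × 10⁻⁴/7.4 × 10⁻⁴)·(-2.3) = 21.7373 psu.
Increase required: 21.7373 − 19.01 = 2.7273 psu.

2.73 psu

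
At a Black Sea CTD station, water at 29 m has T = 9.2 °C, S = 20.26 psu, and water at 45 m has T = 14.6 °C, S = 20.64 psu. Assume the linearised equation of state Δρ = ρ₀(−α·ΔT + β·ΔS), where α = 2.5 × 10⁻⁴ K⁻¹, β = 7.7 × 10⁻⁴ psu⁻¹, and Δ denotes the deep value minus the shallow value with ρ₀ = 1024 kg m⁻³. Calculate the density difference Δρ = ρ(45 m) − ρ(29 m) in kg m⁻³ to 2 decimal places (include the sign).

ΔT = +5.4 K, ΔS = +0.38 psu (deep − shallow).
Δρ/ρ₀ = −(2.5 × 10⁻⁴)(+5.4) + (7.7 × 10⁻⁴)(+0.38) = -1.0574 × 10⁻³.
Δρ = 1024 × (-1.0574 × 10⁻³) = -1.08 kg m⁻³.
Negative Δρ: lighter below, statically unstable.

-1.08 kg m⁻³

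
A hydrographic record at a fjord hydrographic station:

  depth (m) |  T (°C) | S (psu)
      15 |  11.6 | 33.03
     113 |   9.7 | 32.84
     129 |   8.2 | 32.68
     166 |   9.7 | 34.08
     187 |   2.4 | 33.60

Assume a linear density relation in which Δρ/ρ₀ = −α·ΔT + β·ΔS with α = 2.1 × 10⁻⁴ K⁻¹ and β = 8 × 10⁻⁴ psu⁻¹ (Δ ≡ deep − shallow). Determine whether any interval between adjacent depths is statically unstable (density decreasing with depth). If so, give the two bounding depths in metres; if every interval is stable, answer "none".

none

Evaluate Δρ/ρ₀ = −αΔT + βΔS across each adjacent pair:
  15–113 m: −αΔT+βΔS = −(2.1 × 10⁻⁴)(-1.9)+(8 × 10⁻⁴)(-0.19) = 2.5 × 10⁻⁴ → stable
  113–129 m: −αΔT+βΔS = −(2.1 × 10⁻⁴)(-1.5)+(8 × 10⁻⁴)(-0.16) = 1.9 × 10⁻⁴ → stable
  129–166 m: −αΔT+βΔS = −(2.1 × 10⁻⁴)(+1.5)+(8 × 10⁻⁴)(+1.40) = 8.0 × 10⁻⁴ → stable
  166–187 m: −αΔT+βΔS = −(2.1 × 10⁻⁴)(-7.3)+(8 × 10⁻⁴)(-0.48) = 1.1 × 10⁻³ → stable
Every interval has Δρ > 0: the column is stably stratified throughout.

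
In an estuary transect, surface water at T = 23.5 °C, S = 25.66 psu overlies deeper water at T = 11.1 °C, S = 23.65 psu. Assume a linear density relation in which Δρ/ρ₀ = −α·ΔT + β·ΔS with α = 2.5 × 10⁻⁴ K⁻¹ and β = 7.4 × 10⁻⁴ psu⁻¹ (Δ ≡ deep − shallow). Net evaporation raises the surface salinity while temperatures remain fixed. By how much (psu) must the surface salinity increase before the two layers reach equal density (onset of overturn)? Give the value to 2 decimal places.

2.18 psu

Neutral buoyancy requires −α(T_deep − T_surf) + β(S_deep − S_surf′) = 0.
S_surf′ = S_deep − (α/β)·ΔT = 23.65 − (2.5 × 10⁻⁴/7.4 × 10⁻⁴)·(-12.4) = 27.8392 psu.
Increase required: 27.8392 − 25.66 = 2.1792 psu.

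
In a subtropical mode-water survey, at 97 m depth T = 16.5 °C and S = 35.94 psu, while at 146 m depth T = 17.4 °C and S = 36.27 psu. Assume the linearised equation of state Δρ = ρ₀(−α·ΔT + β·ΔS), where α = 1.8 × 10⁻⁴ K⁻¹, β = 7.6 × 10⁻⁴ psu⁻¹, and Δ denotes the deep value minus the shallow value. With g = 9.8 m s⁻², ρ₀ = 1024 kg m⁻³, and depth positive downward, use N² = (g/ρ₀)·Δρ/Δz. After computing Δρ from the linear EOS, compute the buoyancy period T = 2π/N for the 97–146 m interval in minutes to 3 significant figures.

24.8 min

ΔT = +0.9 K, ΔS = +0.33 psu (deep − shallow).
Δρ/ρ₀ = −αΔT + βΔS = -1.62 × 10⁻⁴ + 2.508 × 10⁻⁴ = 8.88 × 10⁻⁵, so Δρ ≈ 0.09093 kg m⁻³.
N² = (g/ρ₀)·Δρ/Δz = g·(Δρ/ρ₀)/Δz = 9.8 × 8.88 × 10⁻⁵ / 49 = 1.7760 × 10⁻⁵ s⁻².
N = √(1.7760 × 10⁻⁵) = 4.2143 × 10⁻³ rad s⁻¹ → T = 2π/N = 1.4909 × 10³ s = 24.848 min ≈ 24.8 min.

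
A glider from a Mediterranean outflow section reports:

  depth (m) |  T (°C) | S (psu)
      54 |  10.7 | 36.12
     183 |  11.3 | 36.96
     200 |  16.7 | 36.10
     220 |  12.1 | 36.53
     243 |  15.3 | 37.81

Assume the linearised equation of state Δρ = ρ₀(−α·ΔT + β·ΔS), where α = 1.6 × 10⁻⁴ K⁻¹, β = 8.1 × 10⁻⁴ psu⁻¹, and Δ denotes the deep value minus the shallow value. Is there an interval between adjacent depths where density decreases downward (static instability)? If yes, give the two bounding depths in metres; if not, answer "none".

183–200 m

Evaluate Δρ/ρ₀ = −αΔT + βΔS across each adjacent pair:
  54–183 m: −αΔT+βΔS = −(1.6 × 10⁻⁴)(+0.6)+(8.1 × 10⁻⁴)(+0.84) = 5.8 × 10⁻⁴ → stable
  183–200 m: −αΔT+βΔS = −(1.6 × 10⁻⁴)(+5.4)+(8.1 × 10⁻⁴)(-0.86) = -1.6 × 10⁻³ → UNSTABLE
  200–220 m: −αΔT+βΔS = −(1.6 × 10⁻⁴)(-4.6)+(8.1 × 10⁻⁴)(+0.43) = 1.1 × 10⁻³ → stable
  220–243 m: −αΔT+βΔS = −(1.6 × 10⁻⁴)(+3.2)+(8.1 × 10⁻⁴)(+1.28) = 5.2 × 10⁻⁴ → stable
The 183–200 m interval has Δρ < 0: lighter water underlies denser water.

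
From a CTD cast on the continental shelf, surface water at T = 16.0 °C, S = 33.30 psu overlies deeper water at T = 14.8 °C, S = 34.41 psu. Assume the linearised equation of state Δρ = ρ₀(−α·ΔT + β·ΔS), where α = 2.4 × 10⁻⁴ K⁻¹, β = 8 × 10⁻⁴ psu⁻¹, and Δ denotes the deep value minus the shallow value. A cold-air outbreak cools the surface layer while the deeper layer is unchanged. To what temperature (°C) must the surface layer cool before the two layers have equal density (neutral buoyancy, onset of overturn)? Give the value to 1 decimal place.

11.1 °C

Neutral buoyancy requires Δρ = 0, i.e. −α(T_deep − T_surf′) + β(S_deep − S_surf) = 0.
T_surf′ = T_deep − (β/α)·ΔS = 14.8 − (8 × 10⁻⁴/2.4 × 10⁻⁴)·(+1.11) = 11.100 °C.
Cooling required: 16.0 − (11.100) = 4.900 °C.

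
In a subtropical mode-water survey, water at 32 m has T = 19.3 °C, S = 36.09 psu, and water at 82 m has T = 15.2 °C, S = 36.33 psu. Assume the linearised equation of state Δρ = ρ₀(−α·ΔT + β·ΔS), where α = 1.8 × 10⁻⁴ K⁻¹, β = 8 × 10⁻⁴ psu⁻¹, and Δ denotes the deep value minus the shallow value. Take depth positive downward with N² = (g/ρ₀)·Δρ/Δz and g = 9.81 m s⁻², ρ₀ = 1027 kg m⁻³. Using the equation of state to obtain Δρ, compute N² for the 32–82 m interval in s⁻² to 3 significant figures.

ΔT = -4.1 K, ΔS = +0.24 psu (deep − shallow).
Δρ/ρ₀ = −αΔT + βΔS = 7.38 × 10⁻⁴ + 1.92 × 10⁻⁴ = 9.30 × 10⁻⁴, so Δρ ≈ 0.9551 kg m⁻³.
N² = (g/ρ₀)·Δρ/Δz = g·(Δρ/ρ₀)/Δz = 9.81 × 9.30 × 10⁻⁴ / 50 = 1.8247 × 10⁻⁴ s⁻² ≈ 1.82 × 10⁻⁴ s⁻².

1.82 × 10⁻⁴ s⁻²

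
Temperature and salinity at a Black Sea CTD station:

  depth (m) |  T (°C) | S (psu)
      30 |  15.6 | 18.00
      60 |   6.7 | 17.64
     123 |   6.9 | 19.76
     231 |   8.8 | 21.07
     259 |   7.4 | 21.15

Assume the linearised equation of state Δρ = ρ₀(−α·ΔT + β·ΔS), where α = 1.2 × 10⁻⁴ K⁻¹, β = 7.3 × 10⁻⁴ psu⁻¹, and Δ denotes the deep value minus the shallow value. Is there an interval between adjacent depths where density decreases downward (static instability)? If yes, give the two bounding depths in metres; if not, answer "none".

Evaluate Δρ/ρ₀ = −αΔT + βΔS across each adjacent pair:
  30–60 m: −αΔT+βΔS = −(1.2 × 10⁻⁴)(-8.9)+(7.3 × 10⁻⁴)(-0.36) = 8.1 × 10⁻⁴ → stable
  60–123 m: −αΔT+βΔS = −(1.2 × 10⁻⁴)(+0.2)+(7.3 × 10⁻⁴)(+2.12) = 1.5 × 10⁻³ → stable
  123–231 m: −αΔT+βΔS = −(1.2 × 10⁻⁴)(+1.9)+(7.3 × 10⁻⁴)(+1.31) = 7.3 × 10⁻⁴ → stable
  231–259 m: −αΔT+βΔS = −(1.2 × 10⁻⁴)(-1.4)+(7.3 × 10⁻⁴)(+0.08) = 2.3 × 10⁻⁴ → stable
Every interval has Δρ > 0: the column is stably stratified throughout.

none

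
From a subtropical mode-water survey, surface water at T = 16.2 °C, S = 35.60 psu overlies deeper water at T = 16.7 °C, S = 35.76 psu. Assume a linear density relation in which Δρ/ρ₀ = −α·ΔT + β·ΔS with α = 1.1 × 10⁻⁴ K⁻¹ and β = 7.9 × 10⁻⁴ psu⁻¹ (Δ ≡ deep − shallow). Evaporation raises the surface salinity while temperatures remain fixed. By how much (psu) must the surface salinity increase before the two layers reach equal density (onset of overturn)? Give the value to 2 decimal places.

0.09 psu

Neutral buoyancy requires −α(T_deep − T_surf) + β(S_deep − S_surf′) = 0.
S_surf′ = S_deep − (α/β)·ΔT = 35.76 − (1.1 × 10⁻⁴/7.9 × 10⁻⁴)·(+0.5) = 35.6904 psu.
Increase required: 35.6904 − 35.60 = 0.0904 psu.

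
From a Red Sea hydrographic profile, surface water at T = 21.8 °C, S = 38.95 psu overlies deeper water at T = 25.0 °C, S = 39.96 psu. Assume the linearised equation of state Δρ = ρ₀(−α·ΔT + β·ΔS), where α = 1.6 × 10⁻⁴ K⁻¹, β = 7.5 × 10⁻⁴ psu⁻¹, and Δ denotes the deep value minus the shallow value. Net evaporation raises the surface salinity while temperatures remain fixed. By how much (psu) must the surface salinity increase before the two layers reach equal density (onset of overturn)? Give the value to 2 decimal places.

0.33 psu

Neutral buoyancy requires −α(T_deep − T_surf) + β(S_deep − S_surf′) = 0.
S_surf′ = S_deep − (α/β)·ΔT = 39.96 − (1.6 × 10⁻⁴/7.5 × 10⁻⁴)·(+3.2) = 39.2773 psu.
Increase required: 39.2773 − 38.95 = 0.3273 psu.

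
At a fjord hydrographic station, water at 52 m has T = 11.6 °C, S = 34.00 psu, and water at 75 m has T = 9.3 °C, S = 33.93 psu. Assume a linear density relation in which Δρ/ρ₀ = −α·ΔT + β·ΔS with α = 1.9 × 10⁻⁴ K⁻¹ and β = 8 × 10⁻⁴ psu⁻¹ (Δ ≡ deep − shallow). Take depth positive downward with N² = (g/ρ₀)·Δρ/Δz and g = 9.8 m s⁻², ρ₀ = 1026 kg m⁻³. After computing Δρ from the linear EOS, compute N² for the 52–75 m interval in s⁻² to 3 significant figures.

ΔT = -2.3 K, ΔS = -0.07 psu (deep − shallow).
Δρ/ρ₀ = −αΔT + βΔS = 4.37 × 10⁻⁴ − 5.60 × 10⁻⁵ = 3.81 × 10⁻⁴, so Δρ ≈ 0.3909 kg m⁻³.
N² = (g/ρ₀)·Δρ/Δz = g·(Δρ/ρ₀)/Δz = 9.8 × 3.81 × 10⁻⁴ / 23 = 1.6234 × 10⁻⁴ s⁻² ≈ 1.62 × 10⁻⁴ s⁻².

1.62 × 10⁻⁴ s⁻²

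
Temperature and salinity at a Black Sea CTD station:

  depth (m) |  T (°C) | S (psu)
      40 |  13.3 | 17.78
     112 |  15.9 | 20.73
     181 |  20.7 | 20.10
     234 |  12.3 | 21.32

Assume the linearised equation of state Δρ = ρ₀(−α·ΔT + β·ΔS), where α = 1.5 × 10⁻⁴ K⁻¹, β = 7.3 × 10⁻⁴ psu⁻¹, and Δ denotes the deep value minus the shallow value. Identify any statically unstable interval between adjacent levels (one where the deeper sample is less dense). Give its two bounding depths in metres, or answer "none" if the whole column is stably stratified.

Evaluate Δρ/ρ₀ = −αΔT + βΔS across each adjacent pair:
  40–112 m: −αΔT+βΔS = −(1.5 × 10⁻⁴)(+2.6)+(7.3 × 10⁻⁴)(+2.95) = 1.8 × 10⁻³ → stable
  112–181 m: −αΔT+βΔS = −(1.5 × 10⁻⁴)(+4.8)+(7.3 × 10⁻⁴)(-0.63) = -1.2 × 10⁻³ → UNSTABLE
  181–234 m: −αΔT+βΔS = −(1.5 × 10⁻⁴)(-8.4)+(7.3 × 10⁻⁴)(+1.22) = 2.2 × 10⁻³ → stable
The 112–181 m interval has Δρ < 0: lighter water underlies denser water.

112–181 m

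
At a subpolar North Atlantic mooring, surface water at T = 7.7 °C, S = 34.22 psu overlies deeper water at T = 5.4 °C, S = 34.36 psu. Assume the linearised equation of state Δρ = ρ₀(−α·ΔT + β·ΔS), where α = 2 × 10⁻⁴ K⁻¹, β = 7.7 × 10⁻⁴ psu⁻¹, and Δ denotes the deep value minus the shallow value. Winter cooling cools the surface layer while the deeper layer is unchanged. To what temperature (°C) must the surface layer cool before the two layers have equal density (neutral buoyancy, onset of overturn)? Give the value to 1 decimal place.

4.9 °C

Neutral buoyancy requires Δρ = 0, i.e. −α(T_deep − T_surf′) + β(S_deep − S_surf) = 0.
T_surf′ = T_deep − (β/α)·ΔS = 5.4 − (7.7 × 10⁻⁴/2 × 10⁻⁴)·(+0.14) = 4.861 °C.
Cooling required: 7.7 − (4.861) = 2.839 °C.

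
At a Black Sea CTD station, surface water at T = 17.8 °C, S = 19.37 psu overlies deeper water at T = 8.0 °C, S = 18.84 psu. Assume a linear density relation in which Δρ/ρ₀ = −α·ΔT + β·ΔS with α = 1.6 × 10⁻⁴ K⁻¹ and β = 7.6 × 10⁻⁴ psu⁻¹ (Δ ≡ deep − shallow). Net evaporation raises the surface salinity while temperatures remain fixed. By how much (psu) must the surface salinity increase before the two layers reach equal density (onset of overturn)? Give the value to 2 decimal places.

Neutral buoyancy requires −α(T_deep − T_surf) + β(S_deep − S_surf′) = 0.
S_surf′ = S_deep − (α/β)·ΔT = 18.84 − (1.6 × 10⁻⁴/7.6 × 10⁻⁴)·(-9.8) = 20.9032 psu.
Increase required: 20.9032 − 19.37 = 1.5332 psu.

1.53 psu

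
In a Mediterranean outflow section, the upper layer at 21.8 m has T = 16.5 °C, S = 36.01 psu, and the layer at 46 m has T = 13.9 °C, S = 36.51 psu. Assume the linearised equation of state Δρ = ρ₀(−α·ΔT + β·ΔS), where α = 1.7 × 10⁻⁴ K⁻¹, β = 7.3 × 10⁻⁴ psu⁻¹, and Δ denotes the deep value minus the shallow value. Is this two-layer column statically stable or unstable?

ΔT = 13.9 − 16.5 = -2.6 K and ΔS = 36.51 − 36.01 = +0.50 psu (deep − shallow).
−αΔT = 4.42 × 10⁻⁴; βΔS = 3.65 × 10⁻⁴; sum Δρ/ρ₀ = 8.07 × 10⁻⁴.
Δρ/ρ₀ > 0, so Δρ > 0: deeper water is denser → statically stable.

stable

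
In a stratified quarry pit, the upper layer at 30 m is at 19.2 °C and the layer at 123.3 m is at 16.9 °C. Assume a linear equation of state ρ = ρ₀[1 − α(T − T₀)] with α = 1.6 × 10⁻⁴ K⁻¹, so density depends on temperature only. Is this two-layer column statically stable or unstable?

stable

ΔT = 16.9 − 19.2 = -2.3 K, so Δρ/ρ₀ = −αΔT = 3.68 × 10⁻⁴.
Δρ/ρ₀ > 0, so Δρ > 0: deeper water is denser → statically stable.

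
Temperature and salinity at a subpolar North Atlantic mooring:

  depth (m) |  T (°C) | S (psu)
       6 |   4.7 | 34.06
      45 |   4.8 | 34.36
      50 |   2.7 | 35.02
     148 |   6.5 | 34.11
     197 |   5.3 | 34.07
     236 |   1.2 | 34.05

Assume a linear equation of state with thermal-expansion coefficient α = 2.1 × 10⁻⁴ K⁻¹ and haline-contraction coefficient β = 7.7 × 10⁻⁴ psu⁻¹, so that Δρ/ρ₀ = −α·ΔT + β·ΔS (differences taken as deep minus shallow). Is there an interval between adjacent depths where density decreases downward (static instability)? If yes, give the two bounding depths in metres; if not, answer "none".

50–148 m

Evaluate Δρ/ρ₀ = −αΔT + βΔS across each adjacent pair:
  6–45 m: −αΔT+βΔS = −(2.1 × 10⁻⁴)(+0.1)+(7.7 × 10⁻⁴)(+0.30) = 2.1 × 10⁻⁴ → stable
  45–50 m: −αΔT+βΔS = −(2.1 × 10⁻⁴)(-2.1)+(7.7 × 10⁻⁴)(+0.66) = 9.5 × 10⁻⁴ → stable
  50–148 m: −αΔT+βΔS = −(2.1 × 10⁻⁴)(+3.8)+(7.7 × 10⁻⁴)(-0.91) = -1.5 × 10⁻³ → UNSTABLE
  148–197 m: −αΔT+βΔS = −(2.1 × 10⁻⁴)(-1.2)+(7.7 × 10⁻⁴)(-0.04) = 2.2 × 10⁻⁴ → stable
  197–236 m: −αΔT+βΔS = −(2.1 × 10⁻⁴)(-4.1)+(7.7 × 10⁻⁴)(-0.02) = 8.5 × 10⁻⁴ → stable
The 50–148 m interval has Δρ < 0: lighter water underlies denser water.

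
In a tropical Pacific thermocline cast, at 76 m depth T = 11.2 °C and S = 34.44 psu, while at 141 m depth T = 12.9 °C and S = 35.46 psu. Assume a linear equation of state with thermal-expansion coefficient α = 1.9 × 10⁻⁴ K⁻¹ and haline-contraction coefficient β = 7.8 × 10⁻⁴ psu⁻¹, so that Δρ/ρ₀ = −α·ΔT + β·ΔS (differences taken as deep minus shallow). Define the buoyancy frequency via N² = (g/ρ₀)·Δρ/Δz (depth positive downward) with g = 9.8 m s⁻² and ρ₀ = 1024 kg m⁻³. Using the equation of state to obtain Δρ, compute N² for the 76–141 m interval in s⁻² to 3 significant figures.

ΔT = +1.7 K, ΔS = +1.02 psu (deep − shallow).
Δρ/ρ₀ = −αΔT + βΔS = -3.23 × 10⁻⁴ + 7.956 × 10⁻⁴ = 4.726 × 10⁻⁴, so Δρ ≈ 0.4839 kg m⁻³.
N² = (g/ρ₀)·Δρ/Δz = g·(Δρ/ρ₀)/Δz = 9.8 × 4.726 × 10⁻⁴ / 65 = 7.1254 × 10⁻⁵ s⁻² ≈ 7.13 × 10⁻⁵ s⁻².

7.13 × 10⁻⁵ s⁻²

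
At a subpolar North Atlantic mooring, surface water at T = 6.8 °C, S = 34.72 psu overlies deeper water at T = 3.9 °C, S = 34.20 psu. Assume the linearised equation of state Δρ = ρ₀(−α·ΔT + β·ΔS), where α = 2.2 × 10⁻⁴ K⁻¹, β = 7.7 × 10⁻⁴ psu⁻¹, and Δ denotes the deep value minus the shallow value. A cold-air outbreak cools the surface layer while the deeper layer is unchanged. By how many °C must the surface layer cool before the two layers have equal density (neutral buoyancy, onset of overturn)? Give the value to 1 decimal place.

Neutral buoyancy requires Δρ = 0, i.e. −α(T_deep − T_surf′) + β(S_deep − S_surf) = 0.
T_surf′ = T_deep − (β/α)·ΔS = 3.9 − (7.7 × 10⁻⁴/2.2 × 10⁻⁴)·(-0.52) = 5.720 °C.
Cooling required: 6.8 − (5.720) = 1.080 °C.

1.1 °C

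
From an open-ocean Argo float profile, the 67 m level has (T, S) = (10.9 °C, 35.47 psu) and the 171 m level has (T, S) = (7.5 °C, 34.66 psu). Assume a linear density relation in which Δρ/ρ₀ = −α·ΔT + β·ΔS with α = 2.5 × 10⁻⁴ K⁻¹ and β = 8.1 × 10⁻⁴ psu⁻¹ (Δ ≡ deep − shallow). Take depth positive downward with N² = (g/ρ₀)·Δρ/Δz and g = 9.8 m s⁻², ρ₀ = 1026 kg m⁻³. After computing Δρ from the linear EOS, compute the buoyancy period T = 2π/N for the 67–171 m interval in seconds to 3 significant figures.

1.47 × 10³ s

ΔT = -3.4 K, ΔS = -0.81 psu (deep − shallow).
Δρ/ρ₀ = −αΔT + βΔS = 8.50 × 10⁻⁴ − 6.561 × 10⁻⁴ = 1.939 × 10⁻⁴, so Δρ ≈ 0.1989 kg m⁻³.
N² = (g/ρ₀)·Δρ/Δz = g·(Δρ/ρ₀)/Δz = 9.8 × 1.939 × 10⁻⁴ / 104 = 1.8271 × 10⁻⁵ s⁻².
N = √(1.8271 × 10⁻⁵) = 4.2745 × 10⁻³ rad s⁻¹ → T = 2π/N = 1.4699 × 10³ s ≈ 1.47 × 10³ s.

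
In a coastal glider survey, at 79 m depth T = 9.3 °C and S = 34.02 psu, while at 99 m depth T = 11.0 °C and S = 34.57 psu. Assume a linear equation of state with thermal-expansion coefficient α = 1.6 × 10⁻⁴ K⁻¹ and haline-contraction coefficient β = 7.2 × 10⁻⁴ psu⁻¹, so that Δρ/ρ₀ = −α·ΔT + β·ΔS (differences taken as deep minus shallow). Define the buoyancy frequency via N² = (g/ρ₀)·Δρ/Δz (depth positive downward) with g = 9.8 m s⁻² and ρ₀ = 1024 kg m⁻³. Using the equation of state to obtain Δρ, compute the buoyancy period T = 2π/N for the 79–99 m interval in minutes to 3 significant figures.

ΔT = +1.7 K, ΔS = +0.55 psu (deep − shallow).
Δρ/ρ₀ = −αΔT + βΔS = -2.72 × 10⁻⁴ + 3.96 × 10⁻⁴ = 1.24 × 10⁻⁴, so Δρ ≈ 0.1270 kg m⁻³.
N² = (g/ρ₀)·Δρ/Δz = g·(Δρ/ρ₀)/Δz = 9.8 × 1.24 × 10⁻⁴ / 20 = 6.0760 × 10⁻⁵ s⁻².
N = √(6.0760 × 10⁻⁵) = 7.7949 × 10⁻³ rad s⁻¹ → T = 2π/N = 806.06 s = 13.434 min ≈ 13.4 min.

13.4 min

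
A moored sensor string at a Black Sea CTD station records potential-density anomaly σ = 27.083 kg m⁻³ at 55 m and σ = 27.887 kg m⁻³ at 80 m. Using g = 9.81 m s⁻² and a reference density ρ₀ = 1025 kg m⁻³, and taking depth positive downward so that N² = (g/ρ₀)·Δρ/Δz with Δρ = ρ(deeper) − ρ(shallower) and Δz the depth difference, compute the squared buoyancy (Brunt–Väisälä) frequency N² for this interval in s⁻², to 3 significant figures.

Δρ = 1027.887 − 1027.083 = 0.804 kg m⁻³ over Δz = 80 − 55 = 25 m.
N² = (9.81/1025) × (0.804/25) = 3.0779 × 10⁻⁴ s⁻² ≈ 3.08 × 10⁻⁴ s⁻².

3.08 × 10⁻⁴ s⁻²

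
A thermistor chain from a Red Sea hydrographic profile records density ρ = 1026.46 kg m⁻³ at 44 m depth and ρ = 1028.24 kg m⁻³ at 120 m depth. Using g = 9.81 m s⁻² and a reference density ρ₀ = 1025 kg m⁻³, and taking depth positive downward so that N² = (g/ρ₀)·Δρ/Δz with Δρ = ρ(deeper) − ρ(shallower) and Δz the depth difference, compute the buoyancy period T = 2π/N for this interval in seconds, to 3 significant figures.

Δρ = 1028.24 − 1026.46 = 1.78 kg m⁻³ over Δz = 120 − 44 = 76 m.
N² = (9.81/1025) × (1.78/76) = 2.2416 × 10⁻⁴ s⁻².
N = √(2.2416 × 10⁻⁴) = 0.014972 rad s⁻¹, so T = 2π/N = 419.66 s ≈ 420 s.
A positive N² confirms static stability across the interval.

420 s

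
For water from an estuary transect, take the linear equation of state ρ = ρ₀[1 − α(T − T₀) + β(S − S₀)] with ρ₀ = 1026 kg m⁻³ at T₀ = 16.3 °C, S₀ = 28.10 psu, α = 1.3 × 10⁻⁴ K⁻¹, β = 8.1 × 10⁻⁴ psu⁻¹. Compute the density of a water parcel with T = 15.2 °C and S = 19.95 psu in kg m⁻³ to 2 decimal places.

1019.37 kg m⁻³

T − T₀ = -1.1 K, S − S₀ = -8.15 psu.
Bracket = 1 − α·(-1.1) + β·(-8.15) = 1 + (-6.4585 × 10⁻³) = 0.9935415.
ρ = 1026 × 0.9935415 = 1019.37 kg m⁻³.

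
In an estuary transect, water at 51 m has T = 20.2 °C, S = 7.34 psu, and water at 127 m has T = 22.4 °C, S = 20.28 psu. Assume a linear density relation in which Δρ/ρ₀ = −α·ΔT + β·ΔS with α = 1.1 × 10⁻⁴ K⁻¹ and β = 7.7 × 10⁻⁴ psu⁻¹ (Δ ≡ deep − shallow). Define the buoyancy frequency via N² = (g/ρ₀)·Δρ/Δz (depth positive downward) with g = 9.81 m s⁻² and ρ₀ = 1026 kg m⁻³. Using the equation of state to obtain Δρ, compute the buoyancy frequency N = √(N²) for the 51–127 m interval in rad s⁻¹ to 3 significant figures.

ΔT = +2.2 K, ΔS = +12.94 psu (deep − shallow).
Δρ/ρ₀ = −αΔT + βΔS = -2.42 × 10⁻⁴ + 9.9638 × 10⁻³ = 9.7218 × 10⁻³, so Δρ ≈ 9.975 kg m⁻³.
N² = (g/ρ₀)·Δρ/Δz = g·(Δρ/ρ₀)/Δz = 9.81 × 9.7218 × 10⁻³ / 76 = 1.2549 × 10⁻³ s⁻².
N = √(1.2549 × 10⁻³) = 0.035425 rad s⁻¹ ≈ 0.0354 rad s⁻¹.

0.0354 rad s⁻¹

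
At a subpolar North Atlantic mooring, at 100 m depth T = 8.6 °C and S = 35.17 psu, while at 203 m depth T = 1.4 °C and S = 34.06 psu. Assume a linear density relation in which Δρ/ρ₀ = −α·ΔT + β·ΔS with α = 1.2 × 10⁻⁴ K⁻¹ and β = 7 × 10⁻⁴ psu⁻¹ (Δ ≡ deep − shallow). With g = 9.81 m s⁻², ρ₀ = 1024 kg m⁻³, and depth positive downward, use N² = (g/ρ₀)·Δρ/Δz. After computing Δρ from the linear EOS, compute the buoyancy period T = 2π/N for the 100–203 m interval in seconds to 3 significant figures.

2.18 × 10³ s

ΔT = -7.2 K, ΔS = -1.11 psu (deep − shallow).
Δρ/ρ₀ = −αΔT + βΔS = 8.64 × 10⁻⁴ − 7.77 × 10⁻⁴ = 8.70 × 10⁻⁵, so Δρ ≈ 0.08909 kg m⁻³.
N² = (g/ρ₀)·Δρ/Δz = g·(Δρ/ρ₀)/Δz = 9.81 × 8.70 × 10⁻⁵ / 103 = 8.2861 × 10⁻⁶ s⁻².
N = √(8.2861 × 10⁻⁶) = 2.8786 × 10⁻³ rad s⁻¹ → T = 2π/N = 2.1827 × 10³ s ≈ 2.18 × 10³ s.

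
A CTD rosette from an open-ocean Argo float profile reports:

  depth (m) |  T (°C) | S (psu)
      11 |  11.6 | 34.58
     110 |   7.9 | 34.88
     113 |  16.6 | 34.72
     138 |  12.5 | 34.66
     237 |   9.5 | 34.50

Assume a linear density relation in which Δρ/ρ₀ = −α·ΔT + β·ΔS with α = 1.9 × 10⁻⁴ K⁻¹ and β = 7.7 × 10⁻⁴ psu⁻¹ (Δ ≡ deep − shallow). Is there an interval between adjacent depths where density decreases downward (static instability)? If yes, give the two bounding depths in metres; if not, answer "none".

Evaluate Δρ/ρ₀ = −αΔT + βΔS across each adjacent pair:
  11–110 m: −αΔT+βΔS = −(1.9 × 10⁻⁴)(-3.7)+(7.7 × 10⁻⁴)(+0.30) = 9.3 × 10⁻⁴ → stable
  110–113 m: −αΔT+βΔS = −(1.9 × 10⁻⁴)(+8.7)+(7.7 × 10⁻⁴)(-0.16) = -1.8 × 10⁻³ → UNSTABLE
  113–138 m: −αΔT+βΔS = −(1.9 × 10⁻⁴)(-4.1)+(7.7 × 10⁻⁴)(-0.06) = 7.3 × 10⁻⁴ → stable
  138–237 m: −αΔT+βΔS = −(1.9 × 10⁻⁴)(-3.0)+(7.7 × 10⁻⁴)(-0.16) = 4.5 × 10⁻⁴ → stable
The 110–113 m interval has Δρ < 0: lighter water underlies denser water.

110–113 m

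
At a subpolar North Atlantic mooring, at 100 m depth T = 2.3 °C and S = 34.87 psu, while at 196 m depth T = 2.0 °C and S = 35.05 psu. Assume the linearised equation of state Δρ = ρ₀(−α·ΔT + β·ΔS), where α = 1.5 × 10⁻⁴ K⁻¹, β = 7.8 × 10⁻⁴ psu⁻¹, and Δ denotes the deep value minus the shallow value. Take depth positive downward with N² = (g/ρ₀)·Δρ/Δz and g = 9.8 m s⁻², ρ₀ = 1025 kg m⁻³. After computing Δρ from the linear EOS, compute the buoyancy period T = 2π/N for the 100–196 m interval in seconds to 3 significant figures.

ΔT = -0.3 K, ΔS = +0.18 psu (deep − shallow).
Δρ/ρ₀ = −αΔT + βΔS = 4.50 × 10⁻⁵ + 1.404 × 10⁻⁴ = 1.854 × 10⁻⁴, so Δρ ≈ 0.1900 kg m⁻³.
N² = (g/ρ₀)·Δρ/Δz = g·(Δρ/ρ₀)/Δz = 9.8 × 1.854 × 10⁻⁴ / 96 = 1.8926 × 10⁻⁵ s⁻².
N = √(1.8926 × 10⁻⁵) = 4.3504 × 10⁻³ rad s⁻¹ → T = 2π/N = 1.4443 × 10³ s ≈ 1.44 × 10³ s.

1.44 × 10³ s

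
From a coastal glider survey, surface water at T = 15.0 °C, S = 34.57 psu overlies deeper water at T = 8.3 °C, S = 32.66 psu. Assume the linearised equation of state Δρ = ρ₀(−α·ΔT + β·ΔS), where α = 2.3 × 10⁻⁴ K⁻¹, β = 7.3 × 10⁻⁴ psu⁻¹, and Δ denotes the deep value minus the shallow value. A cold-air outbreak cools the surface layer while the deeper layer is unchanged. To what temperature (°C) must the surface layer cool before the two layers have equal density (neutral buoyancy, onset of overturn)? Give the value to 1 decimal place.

Neutral buoyancy requires Δρ = 0, i.e. −α(T_deep − T_surf′) + β(S_deep − S_surf) = 0.
T_surf′ = T_deep − (β/α)·ΔS = 8.3 − (7.3 × 10⁻⁴/2.3 × 10⁻⁴)·(-1.91) = 14.362 °C.
Cooling required: 15.0 − (14.362) = 0.638 °C.

14.4 °C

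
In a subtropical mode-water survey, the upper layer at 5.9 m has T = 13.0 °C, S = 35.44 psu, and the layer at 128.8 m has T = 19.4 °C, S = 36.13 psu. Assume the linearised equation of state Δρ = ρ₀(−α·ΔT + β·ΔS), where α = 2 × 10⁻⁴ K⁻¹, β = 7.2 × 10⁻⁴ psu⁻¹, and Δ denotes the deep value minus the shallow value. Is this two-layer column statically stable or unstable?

ΔT = 19.4 − 13.0 = +6.4 K and ΔS = 36.13 − 35.44 = +0.69 psu (deep − shallow).
−αΔT = -1.28 × 10⁻³; βΔS = 4.968 × 10⁻⁴; sum Δρ/ρ₀ = -7.832 × 10⁻⁴.
Δρ/ρ₀ < 0, so Δρ < 0: deeper water is lighter → statically unstable; the column would overturn.

unstable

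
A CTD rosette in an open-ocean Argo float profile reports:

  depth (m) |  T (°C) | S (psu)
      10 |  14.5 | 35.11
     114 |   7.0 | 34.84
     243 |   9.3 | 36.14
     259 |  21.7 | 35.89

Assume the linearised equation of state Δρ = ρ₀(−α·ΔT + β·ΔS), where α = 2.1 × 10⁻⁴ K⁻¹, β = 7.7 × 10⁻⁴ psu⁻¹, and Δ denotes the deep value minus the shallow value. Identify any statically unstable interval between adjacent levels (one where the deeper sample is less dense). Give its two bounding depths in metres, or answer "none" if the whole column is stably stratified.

Evaluate Δρ/ρ₀ = −αΔT + βΔS across each adjacent pair:
  10–114 m: −αΔT+βΔS = −(2.1 × 10⁻⁴)(-7.5)+(7.7 × 10⁻⁴)(-0.27) = 1.4 × 10⁻³ → stable
  114–243 m: −αΔT+βΔS = −(2.1 × 10⁻⁴)(+2.3)+(7.7 × 10⁻⁴)(+1.30) = 5.2 × 10⁻⁴ → stable
  243–259 m: −αΔT+βΔS = −(2.1 × 10⁻⁴)(+12.4)+(7.7 × 10⁻⁴)(-0.25) = -2.8 × 10⁻³ → UNSTABLE
The 243–259 m interval has Δρ < 0: lighter water underlies denser water.

243–259 m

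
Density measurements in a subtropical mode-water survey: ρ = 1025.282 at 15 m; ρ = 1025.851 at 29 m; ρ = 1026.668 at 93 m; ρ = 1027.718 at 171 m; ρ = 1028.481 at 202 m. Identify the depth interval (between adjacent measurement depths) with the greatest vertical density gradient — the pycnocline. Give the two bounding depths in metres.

15–29 m

Compute the density gradient over each adjacent pair:
  15–29 m: Δρ/Δz = 0.569/14 = 0.041 kg m⁻⁴
  29–93 m: Δρ/Δz = 0.817/64 = 0.013 kg m⁻⁴
  93–171 m: Δρ/Δz = 1.050/78 = 0.013 kg m⁻⁴
  171–202 m: Δρ/Δz = 0.763/31 = 0.025 kg m⁻⁴
The largest gradient is in the 15–29 m interval — the pycnocline.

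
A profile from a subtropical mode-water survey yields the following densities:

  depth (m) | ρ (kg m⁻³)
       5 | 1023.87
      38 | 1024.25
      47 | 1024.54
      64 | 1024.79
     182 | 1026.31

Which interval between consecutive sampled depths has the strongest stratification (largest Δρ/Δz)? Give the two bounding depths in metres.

Compute the density gradient over each adjacent pair:
  5–38 m: Δρ/Δz = 0.38/33 = 0.012 kg m⁻⁴
  38–47 m: Δρ/Δz = 0.29/9 = 0.032 kg m⁻⁴
  47–64 m: Δρ/Δz = 0.25/17 = 0.015 kg m⁻⁴
  64–182 m: Δρ/Δz = 1.52/118 = 0.013 kg m⁻⁴
The largest gradient is in the 38–47 m interval — the pycnocline.

38–47 m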